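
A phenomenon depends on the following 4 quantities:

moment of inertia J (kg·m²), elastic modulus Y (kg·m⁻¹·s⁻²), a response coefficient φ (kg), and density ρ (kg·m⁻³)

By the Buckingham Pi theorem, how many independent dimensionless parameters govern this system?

1

There are 4 variables and 3 base dimensions (M, L, T).
The dimension matrix has rank 3.
Independent dimensionless groups: 4 − 3 = 1.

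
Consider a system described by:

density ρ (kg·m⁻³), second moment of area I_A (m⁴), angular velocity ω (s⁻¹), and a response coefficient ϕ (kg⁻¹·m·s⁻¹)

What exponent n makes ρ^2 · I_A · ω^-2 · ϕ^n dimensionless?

Balance the M exponent: (-1)·n from ϕ, plus 2·(1) + (0) − 2·(0) = 2 from the rest, must sum to zero.
−n + 2 = 0, so n = 2.

2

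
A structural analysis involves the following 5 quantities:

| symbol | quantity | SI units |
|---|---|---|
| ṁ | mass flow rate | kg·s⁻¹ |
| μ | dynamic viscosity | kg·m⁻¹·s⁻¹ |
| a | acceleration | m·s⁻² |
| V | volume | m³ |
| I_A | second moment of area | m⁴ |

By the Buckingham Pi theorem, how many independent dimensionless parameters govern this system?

2

There are 5 variables and 3 base dimensions (M, L, T).
The dimension matrix has rank 3.
Independent dimensionless groups: 5 − 3 = 2.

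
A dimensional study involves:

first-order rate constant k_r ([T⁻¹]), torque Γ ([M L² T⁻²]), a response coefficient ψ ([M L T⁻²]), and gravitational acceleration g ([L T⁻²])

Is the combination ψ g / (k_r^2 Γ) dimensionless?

yes

Sum the exponent of each base dimension across the product:
  M: −2·[k_r]_M − [Γ]_M + [ψ]_M + [g]_M = −2·(0) − (1) + (1) + (0) = 0
  L: −2·[k_r]_L − [Γ]_L + [ψ]_L + [g]_L = −2·(0) − (2) + (1) + (1) = 0
  T: −2·[k_r]_T − [Γ]_T + [ψ]_T + [g]_T = −2·(-1) − (-2) + (-2) + (-2) = 0
All base exponents vanish — dimensionless.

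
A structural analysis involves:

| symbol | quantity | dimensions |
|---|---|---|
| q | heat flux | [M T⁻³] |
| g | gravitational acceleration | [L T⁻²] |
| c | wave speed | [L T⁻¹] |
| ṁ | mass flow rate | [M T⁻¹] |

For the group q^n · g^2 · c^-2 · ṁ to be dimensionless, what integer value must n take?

Balance the M exponent: (1)·n from q, plus 2·(0) − 2·(0) + (1) = 1 from the rest, must sum to zero.
n + 1 = 0, so n = -1.

-1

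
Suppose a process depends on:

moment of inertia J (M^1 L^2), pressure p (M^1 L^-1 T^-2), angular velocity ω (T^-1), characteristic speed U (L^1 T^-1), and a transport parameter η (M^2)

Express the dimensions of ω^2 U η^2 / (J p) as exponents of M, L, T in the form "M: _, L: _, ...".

Collect each base-dimension exponent across the product:
  M: −(1) − (1) + 2·(0) + (0) + 2·(2) = 2
  L: −(2) − (-1) + 2·(0) + (1) + 2·(0) = 0
  T: −(0) − (-2) + 2·(-1) + (-1) + 2·(0) = -1
So the dimensions are [M² T⁻¹].

M: 2, L: 0, T: -1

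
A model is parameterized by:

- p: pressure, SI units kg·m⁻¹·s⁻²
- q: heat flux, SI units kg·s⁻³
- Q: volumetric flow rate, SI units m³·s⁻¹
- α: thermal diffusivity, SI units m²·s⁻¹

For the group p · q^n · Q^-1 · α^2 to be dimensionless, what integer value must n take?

Balance the M exponent: (1)·n from q, plus (1) − (0) + 2·(0) = 1 from the rest, must sum to zero.
n + 1 = 0, so n = -1.

-1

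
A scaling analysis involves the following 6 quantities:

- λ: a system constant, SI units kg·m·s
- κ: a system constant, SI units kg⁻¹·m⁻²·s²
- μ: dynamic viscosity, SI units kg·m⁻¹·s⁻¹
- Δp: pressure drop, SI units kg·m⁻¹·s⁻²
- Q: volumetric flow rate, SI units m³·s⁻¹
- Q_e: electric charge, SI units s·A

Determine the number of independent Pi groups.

There are 6 variables and 4 base dimensions (M, L, T, I).
The dimension matrix has rank 4.
Independent dimensionless groups: 6 − 4 = 2.

2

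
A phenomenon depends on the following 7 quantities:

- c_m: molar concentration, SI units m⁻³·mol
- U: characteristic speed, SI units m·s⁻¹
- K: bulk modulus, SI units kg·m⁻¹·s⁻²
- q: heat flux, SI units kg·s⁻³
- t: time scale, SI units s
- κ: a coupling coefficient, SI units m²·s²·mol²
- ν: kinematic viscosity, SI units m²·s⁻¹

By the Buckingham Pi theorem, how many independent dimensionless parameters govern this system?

There are 7 variables and 4 base dimensions (M, L, T, N).
The dimension matrix has rank 4.
Independent dimensionless groups: 7 − 4 = 3.

3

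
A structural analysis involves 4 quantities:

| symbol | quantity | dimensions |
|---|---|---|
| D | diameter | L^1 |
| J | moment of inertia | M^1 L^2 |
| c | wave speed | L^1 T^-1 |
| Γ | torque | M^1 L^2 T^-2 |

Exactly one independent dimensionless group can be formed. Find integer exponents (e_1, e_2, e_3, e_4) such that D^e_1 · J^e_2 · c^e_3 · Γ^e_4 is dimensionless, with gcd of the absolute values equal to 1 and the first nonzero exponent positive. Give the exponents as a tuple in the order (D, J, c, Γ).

(2, -1, -2, 1)

M: e_1·(0) + e_2·(1) + e_3·(0) + e_4·(1) = 0
L: e_1·(1) + e_2·(2) + e_3·(1) + e_4·(2) = 0
T: e_1·(0) + e_2·(0) + e_3·(-1) + e_4·(-2) = 0
Solving this homogeneous linear system for the smallest-integer solution (first nonzero entry positive) gives (2, -1, -2, 1).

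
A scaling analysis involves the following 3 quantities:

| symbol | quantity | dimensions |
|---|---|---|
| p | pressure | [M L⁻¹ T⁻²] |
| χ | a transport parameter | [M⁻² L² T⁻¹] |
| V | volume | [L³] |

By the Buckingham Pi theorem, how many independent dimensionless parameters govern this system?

There are 3 variables and 3 base dimensions (M, L, T).
The dimension matrix has rank 3.
Independent dimensionless groups: 3 − 3 = 0.

0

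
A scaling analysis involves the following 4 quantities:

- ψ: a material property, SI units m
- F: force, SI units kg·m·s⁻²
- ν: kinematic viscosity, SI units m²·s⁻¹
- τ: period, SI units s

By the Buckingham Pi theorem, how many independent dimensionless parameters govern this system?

There are 4 variables and 3 base dimensions (M, L, T).
The dimension matrix has rank 3.
Independent dimensionless groups: 4 − 3 = 1.

1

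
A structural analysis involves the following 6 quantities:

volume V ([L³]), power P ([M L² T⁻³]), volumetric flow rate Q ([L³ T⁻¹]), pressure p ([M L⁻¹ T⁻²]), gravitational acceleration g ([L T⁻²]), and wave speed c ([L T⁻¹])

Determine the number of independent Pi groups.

3

There are 6 variables and 3 base dimensions (M, L, T).
The dimension matrix has rank 3.
Independent dimensionless groups: 6 − 3 = 3.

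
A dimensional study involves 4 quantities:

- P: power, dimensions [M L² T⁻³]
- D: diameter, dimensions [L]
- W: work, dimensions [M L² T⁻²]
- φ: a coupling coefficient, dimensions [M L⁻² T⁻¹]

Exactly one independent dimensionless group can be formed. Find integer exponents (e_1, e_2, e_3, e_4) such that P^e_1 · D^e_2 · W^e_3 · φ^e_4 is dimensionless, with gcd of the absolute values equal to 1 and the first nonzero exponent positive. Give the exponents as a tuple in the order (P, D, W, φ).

M: e_1·(1) + e_2·(0) + e_3·(1) + e_4·(1) = 0
L: e_1·(2) + e_2·(1) + e_3·(2) + e_4·(-2) = 0
T: e_1·(-3) + e_2·(0) + e_3·(-2) + e_4·(-1) = 0
Solving this homogeneous linear system for the smallest-integer solution (first nonzero entry positive) gives (1, 4, -2, 1).

(1, 4, -2, 1)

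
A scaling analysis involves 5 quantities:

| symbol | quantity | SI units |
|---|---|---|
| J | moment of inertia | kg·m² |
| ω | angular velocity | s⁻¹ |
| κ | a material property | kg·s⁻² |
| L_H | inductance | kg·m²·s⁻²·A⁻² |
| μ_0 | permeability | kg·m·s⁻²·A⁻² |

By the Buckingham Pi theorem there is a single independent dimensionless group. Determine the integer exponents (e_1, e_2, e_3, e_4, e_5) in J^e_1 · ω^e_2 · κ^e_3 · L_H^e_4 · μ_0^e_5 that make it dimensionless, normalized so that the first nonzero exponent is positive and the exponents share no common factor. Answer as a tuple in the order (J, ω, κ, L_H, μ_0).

M: e_1·(1) + e_2·(0) + e_3·(1) + e_4·(1) + e_5·(1) = 0
L: e_1·(2) + e_2·(0) + e_3·(0) + e_4·(2) + e_5·(1) = 0
T: e_1·(0) + e_2·(-1) + e_3·(-2) + e_4·(-2) + e_5·(-2) = 0
I: e_1·(0) + e_2·(0) + e_3·(0) + e_4·(-2) + e_5·(-2) = 0
Solving this homogeneous linear system for the smallest-integer solution (first nonzero entry positive) gives (1, 2, -1, -2, 2).

(1, 2, -1, -2, 2)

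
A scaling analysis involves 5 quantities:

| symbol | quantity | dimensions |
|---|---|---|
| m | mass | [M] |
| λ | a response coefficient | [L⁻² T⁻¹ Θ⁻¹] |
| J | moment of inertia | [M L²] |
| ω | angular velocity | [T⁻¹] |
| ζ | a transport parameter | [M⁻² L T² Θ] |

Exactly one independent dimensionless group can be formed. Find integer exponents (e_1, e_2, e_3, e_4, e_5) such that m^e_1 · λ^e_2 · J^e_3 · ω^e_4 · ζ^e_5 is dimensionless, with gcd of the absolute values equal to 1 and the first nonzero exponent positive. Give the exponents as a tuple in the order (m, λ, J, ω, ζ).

M: e_1·(1) + e_2·(0) + e_3·(1) + e_4·(0) + e_5·(-2) = 0
L: e_1·(0) + e_2·(-2) + e_3·(2) + e_4·(0) + e_5·(1) = 0
T: e_1·(0) + e_2·(-1) + e_3·(0) + e_4·(-1) + e_5·(2) = 0
Θ: e_1·(0) + e_2·(-1) + e_3·(0) + e_4·(0) + e_5·(1) = 0
Solving this homogeneous linear system for the smallest-integer solution (first nonzero entry positive) gives (3, 2, 1, 2, 2).

(3, 2, 1, 2, 2)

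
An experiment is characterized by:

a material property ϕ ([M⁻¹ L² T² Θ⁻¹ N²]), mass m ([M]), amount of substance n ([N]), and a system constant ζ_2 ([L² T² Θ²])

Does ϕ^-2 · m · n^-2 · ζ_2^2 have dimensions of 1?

Sum the exponent of each base dimension across the product:
  M: −2·[ϕ]_M + [m]_M − 2·[n]_M + 2·[ζ_2]_M = −2·(-1) + (1) − 2·(0) + 2·(0) = 3
  L: −2·[ϕ]_L + [m]_L − 2·[n]_L + 2·[ζ_2]_L = −2·(2) + (0) − 2·(0) + 2·(2) = 0
  T: −2·[ϕ]_T + [m]_T − 2·[n]_T + 2·[ζ_2]_T = −2·(2) + (0) − 2·(0) + 2·(2) = 0
  Θ: −2·[ϕ]_Θ + [m]_Θ − 2·[n]_Θ + 2·[ζ_2]_Θ = −2·(-1) + (0) − 2·(0) + 2·(2) = 6
  N: −2·[ϕ]_N + [m]_N − 2·[n]_N + 2·[ζ_2]_N = −2·(2) + (0) − 2·(1) + 2·(0) = -6
Net dimensions [M³ Θ⁶ N⁻⁶] ≠ [1] — not dimensionless.

no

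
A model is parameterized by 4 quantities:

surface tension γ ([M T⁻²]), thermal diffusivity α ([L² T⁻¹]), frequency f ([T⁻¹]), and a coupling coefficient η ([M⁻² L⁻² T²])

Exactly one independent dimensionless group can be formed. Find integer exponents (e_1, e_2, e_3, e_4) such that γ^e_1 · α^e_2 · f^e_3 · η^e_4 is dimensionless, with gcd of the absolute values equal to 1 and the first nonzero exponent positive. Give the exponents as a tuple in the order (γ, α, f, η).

M: e_1·(1) + e_2·(0) + e_3·(0) + e_4·(-2) = 0
L: e_1·(0) + e_2·(2) + e_3·(0) + e_4·(-2) = 0
T: e_1·(-2) + e_2·(-1) + e_3·(-1) + e_4·(2) = 0
Solving this homogeneous linear system for the smallest-integer solution (first nonzero entry positive) gives (2, 1, -3, 1).

(2, 1, -3, 1)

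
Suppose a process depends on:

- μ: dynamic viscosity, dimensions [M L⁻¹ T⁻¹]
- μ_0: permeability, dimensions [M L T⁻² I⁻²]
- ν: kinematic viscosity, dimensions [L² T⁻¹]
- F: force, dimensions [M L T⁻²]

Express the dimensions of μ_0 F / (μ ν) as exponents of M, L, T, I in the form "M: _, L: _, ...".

Collect each base-dimension exponent across the product:
  M: −(1) + (1) − (0) + (1) = 1
  L: −(-1) + (1) − (2) + (1) = 1
  T: −(-1) + (-2) − (-1) + (-2) = -2
  I: −(0) + (-2) − (0) + (0) = -2
So the dimensions are [M L T⁻² I⁻²].

M: 1, L: 1, T: -2, I: -2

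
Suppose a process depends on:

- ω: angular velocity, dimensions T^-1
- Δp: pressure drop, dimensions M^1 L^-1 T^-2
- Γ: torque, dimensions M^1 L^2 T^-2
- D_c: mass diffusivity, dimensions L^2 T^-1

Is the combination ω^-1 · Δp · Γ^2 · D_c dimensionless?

no

Sum the exponent of each base dimension across the product:
  M: −[ω]_M + [Δp]_M + 2·[Γ]_M + [D_c]_M = −(0) + (1) + 2·(1) + (0) = 3
  L: −[ω]_L + [Δp]_L + 2·[Γ]_L + [D_c]_L = −(0) + (-1) + 2·(2) + (2) = 5
  T: −[ω]_T + [Δp]_T + 2·[Γ]_T + [D_c]_T = −(-1) + (-2) + 2·(-2) + (-1) = -6
Net dimensions [M³ L⁵ T⁻⁶] ≠ [1] — not dimensionless.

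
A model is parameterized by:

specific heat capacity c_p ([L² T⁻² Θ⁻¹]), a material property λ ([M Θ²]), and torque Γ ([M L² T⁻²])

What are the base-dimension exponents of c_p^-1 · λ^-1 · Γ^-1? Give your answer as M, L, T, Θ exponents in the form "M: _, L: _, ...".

Collect each base-dimension exponent across the product:
  M: −(0) − (1) − (1) = -2
  L: −(2) − (0) − (2) = -4
  T: −(-2) − (0) − (-2) = 4
  Θ: −(-1) − (2) − (0) = -1
So the dimensions are [M⁻² L⁻⁴ T⁴ Θ⁻¹].

M: -2, L: -4, T: 4, Θ: -1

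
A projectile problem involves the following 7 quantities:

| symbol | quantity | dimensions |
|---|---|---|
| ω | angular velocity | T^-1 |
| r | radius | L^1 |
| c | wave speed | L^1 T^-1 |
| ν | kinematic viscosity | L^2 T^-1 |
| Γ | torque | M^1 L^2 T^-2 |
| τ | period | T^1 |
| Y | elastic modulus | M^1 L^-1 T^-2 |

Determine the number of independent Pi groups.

4

There are 7 variables and 3 base dimensions (M, L, T).
The dimension matrix has rank 3.
Independent dimensionless groups: 7 − 3 = 4.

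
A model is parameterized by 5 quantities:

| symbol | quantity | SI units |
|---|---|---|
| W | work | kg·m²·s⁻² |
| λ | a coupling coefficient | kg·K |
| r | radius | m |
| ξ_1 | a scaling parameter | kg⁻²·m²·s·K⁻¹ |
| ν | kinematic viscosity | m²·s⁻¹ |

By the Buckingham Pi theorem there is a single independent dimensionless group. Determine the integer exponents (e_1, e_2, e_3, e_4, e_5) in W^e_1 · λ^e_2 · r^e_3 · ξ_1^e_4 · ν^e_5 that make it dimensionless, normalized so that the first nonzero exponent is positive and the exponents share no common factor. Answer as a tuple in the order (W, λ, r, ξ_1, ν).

(1, 1, -2, 1, -1)

M: e_1·(1) + e_2·(1) + e_3·(0) + e_4·(-2) + e_5·(0) = 0
L: e_1·(2) + e_2·(0) + e_3·(1) + e_4·(2) + e_5·(2) = 0
T: e_1·(-2) + e_2·(0) + e_3·(0) + e_4·(1) + e_5·(-1) = 0
Θ: e_1·(0) + e_2·(1) + e_3·(0) + e_4·(-1) + e_5·(0) = 0
Solving this homogeneous linear system for the smallest-integer solution (first nonzero entry positive) gives (1, 1, -2, 1, -1).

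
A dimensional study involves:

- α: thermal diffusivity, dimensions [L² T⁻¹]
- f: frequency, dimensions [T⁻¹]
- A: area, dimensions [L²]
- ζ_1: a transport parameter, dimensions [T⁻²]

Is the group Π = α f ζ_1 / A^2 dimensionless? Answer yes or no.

no

Sum the exponent of each base dimension across the product:
  L: [α]_L + [f]_L − 2·[A]_L + [ζ_1]_L = (2) + (0) − 2·(2) + (0) = -2
  T: [α]_T + [f]_T − 2·[A]_T + [ζ_1]_T = (-1) + (-1) − 2·(0) + (-2) = -4
Net dimensions [L⁻² T⁻⁴] ≠ [1] — not dimensionless.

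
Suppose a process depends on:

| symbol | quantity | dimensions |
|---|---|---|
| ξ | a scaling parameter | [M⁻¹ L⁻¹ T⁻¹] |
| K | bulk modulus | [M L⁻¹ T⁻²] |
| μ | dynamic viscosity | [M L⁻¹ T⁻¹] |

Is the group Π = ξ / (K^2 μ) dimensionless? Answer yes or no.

Sum the exponent of each base dimension across the product:
  M: [ξ]_M − 2·[K]_M − [μ]_M = (-1) − 2·(1) − (1) = -4
  L: [ξ]_L − 2·[K]_L − [μ]_L = (-1) − 2·(-1) − (-1) = 2
  T: [ξ]_T − 2·[K]_T − [μ]_T = (-1) − 2·(-2) − (-1) = 4
Net dimensions [M⁻⁴ L² T⁴] ≠ [1] — not dimensionless.

no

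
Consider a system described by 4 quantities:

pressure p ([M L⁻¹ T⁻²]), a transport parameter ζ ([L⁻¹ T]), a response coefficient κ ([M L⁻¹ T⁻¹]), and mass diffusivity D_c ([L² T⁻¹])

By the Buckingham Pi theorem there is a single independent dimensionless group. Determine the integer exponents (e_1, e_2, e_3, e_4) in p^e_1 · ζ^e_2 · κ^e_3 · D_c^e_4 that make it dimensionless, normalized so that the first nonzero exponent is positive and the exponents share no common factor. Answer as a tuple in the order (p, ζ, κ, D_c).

(1, 2, -1, 1)

M: e_1·(1) + e_2·(0) + e_3·(1) + e_4·(0) = 0
L: e_1·(-1) + e_2·(-1) + e_3·(-1) + e_4·(2) = 0
T: e_1·(-2) + e_2·(1) + e_3·(-1) + e_4·(-1) = 0
Solving this homogeneous linear system for the smallest-integer solution (first nonzero entry positive) gives (1, 2, -1, 1).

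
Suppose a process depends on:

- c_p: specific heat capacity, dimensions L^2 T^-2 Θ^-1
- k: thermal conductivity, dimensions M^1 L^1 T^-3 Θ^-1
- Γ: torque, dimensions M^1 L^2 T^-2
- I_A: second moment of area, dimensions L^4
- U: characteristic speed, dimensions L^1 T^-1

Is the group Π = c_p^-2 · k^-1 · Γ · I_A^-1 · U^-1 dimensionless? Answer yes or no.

no

Sum the exponent of each base dimension across the product:
  M: −2·[c_p]_M − [k]_M + [Γ]_M − [I_A]_M − [U]_M = −2·(0) − (1) + (1) − (0) − (0) = 0
  L: −2·[c_p]_L − [k]_L + [Γ]_L − [I_A]_L − [U]_L = −2·(2) − (1) + (2) − (4) − (1) = -8
  T: −2·[c_p]_T − [k]_T + [Γ]_T − [I_A]_T − [U]_T = −2·(-2) − (-3) + (-2) − (0) − (-1) = 6
  Θ: −2·[c_p]_Θ − [k]_Θ + [Γ]_Θ − [I_A]_Θ − [U]_Θ = −2·(-1) − (-1) + (0) − (0) − (0) = 3
Net dimensions [L⁻⁸ T⁶ Θ³] ≠ [1] — not dimensionless.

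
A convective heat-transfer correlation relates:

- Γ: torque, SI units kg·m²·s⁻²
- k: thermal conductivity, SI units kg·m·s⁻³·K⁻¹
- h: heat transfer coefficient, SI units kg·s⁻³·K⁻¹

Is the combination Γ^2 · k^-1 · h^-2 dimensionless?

Sum the exponent of each base dimension across the product:
  M: 2·[Γ]_M − [k]_M − 2·[h]_M = 2·(1) − (1) − 2·(1) = -1
  L: 2·[Γ]_L − [k]_L − 2·[h]_L = 2·(2) − (1) − 2·(0) = 3
  T: 2·[Γ]_T − [k]_T − 2·[h]_T = 2·(-2) − (-3) − 2·(-3) = 5
  Θ: 2·[Γ]_Θ − [k]_Θ − 2·[h]_Θ = 2·(0) − (-1) − 2·(-1) = 3
Net dimensions [M⁻¹ L³ T⁵ Θ³] ≠ [1] — not dimensionless.

no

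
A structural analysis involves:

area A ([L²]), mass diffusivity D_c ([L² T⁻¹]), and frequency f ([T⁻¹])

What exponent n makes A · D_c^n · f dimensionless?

-1

Balance the L exponent: (2)·n from D_c, plus (2) + (0) = 2 from the rest, must sum to zero.
2n + 2 = 0, so n = -1.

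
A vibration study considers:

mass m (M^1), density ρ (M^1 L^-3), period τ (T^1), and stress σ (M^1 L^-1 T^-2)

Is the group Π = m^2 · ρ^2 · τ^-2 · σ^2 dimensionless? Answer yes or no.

Sum the exponent of each base dimension across the product:
  M: 2·[m]_M + 2·[ρ]_M − 2·[τ]_M + 2·[σ]_M = 2·(1) + 2·(1) − 2·(0) + 2·(1) = 6
  L: 2·[m]_L + 2·[ρ]_L − 2·[τ]_L + 2·[σ]_L = 2·(0) + 2·(-3) − 2·(0) + 2·(-1) = -8
  T: 2·[m]_T + 2·[ρ]_T − 2·[τ]_T + 2·[σ]_T = 2·(0) + 2·(0) − 2·(1) + 2·(-2) = -6
Net dimensions [M⁶ L⁻⁸ T⁻⁶] ≠ [1] — not dimensionless.

no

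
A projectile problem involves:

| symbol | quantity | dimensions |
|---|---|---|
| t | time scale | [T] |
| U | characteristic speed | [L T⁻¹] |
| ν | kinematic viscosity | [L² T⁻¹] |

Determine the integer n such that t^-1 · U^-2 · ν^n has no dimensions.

Balance the L exponent: (2)·n from ν, plus −(0) − 2·(1) = -2 from the rest, must sum to zero.
2n − 2 = 0, so n = 1.

1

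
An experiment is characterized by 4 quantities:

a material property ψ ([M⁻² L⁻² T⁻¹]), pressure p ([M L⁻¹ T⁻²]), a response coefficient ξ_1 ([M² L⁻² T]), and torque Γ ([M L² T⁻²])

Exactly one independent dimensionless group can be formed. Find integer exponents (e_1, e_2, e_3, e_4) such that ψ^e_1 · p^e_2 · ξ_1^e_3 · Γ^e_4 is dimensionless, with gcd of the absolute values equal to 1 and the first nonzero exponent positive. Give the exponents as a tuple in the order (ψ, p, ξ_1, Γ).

(3, -4, 3, 4)

M: e_1·(-2) + e_2·(1) + e_3·(2) + e_4·(1) = 0
L: e_1·(-2) + e_2·(-1) + e_3·(-2) + e_4·(2) = 0
T: e_1·(-1) + e_2·(-2) + e_3·(1) + e_4·(-2) = 0
Solving this homogeneous linear system for the smallest-integer solution (first nonzero entry positive) gives (3, -4, 3, 4).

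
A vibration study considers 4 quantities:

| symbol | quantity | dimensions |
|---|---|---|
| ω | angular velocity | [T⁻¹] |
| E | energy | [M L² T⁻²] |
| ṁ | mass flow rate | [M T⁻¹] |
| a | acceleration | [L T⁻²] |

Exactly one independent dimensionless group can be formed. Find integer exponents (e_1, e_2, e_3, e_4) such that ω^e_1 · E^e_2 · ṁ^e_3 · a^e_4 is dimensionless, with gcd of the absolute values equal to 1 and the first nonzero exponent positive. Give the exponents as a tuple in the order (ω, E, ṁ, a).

M: e_1·(0) + e_2·(1) + e_3·(1) + e_4·(0) = 0
L: e_1·(0) + e_2·(2) + e_3·(0) + e_4·(1) = 0
T: e_1·(-1) + e_2·(-2) + e_3·(-1) + e_4·(-2) = 0
Solving this homogeneous linear system for the smallest-integer solution (first nonzero entry positive) gives (3, 1, -1, -2).

(3, 1, -1, -2)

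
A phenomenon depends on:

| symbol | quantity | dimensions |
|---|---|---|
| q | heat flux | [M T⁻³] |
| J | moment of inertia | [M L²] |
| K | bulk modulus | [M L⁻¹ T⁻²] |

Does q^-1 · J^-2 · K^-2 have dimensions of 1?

no

Sum the exponent of each base dimension across the product:
  M: −[q]_M − 2·[J]_M − 2·[K]_M = −(1) − 2·(1) − 2·(1) = -5
  L: −[q]_L − 2·[J]_L − 2·[K]_L = −(0) − 2·(2) − 2·(-1) = -2
  T: −[q]_T − 2·[J]_T − 2·[K]_T = −(-3) − 2·(0) − 2·(-2) = 7
Net dimensions [M⁻⁵ L⁻² T⁷] ≠ [1] — not dimensionless.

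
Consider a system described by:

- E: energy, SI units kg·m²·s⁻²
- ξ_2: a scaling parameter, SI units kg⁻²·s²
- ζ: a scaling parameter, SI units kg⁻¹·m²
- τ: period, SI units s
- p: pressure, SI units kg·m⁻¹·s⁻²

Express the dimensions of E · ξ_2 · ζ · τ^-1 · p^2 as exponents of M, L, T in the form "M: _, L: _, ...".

M: 0, L: 2, T: -5

Collect each base-dimension exponent across the product:
  M: (1) + (-2) + (-1) − (0) + 2·(1) = 0
  L: (2) + (0) + (2) − (0) + 2·(-1) = 2
  T: (-2) + (2) + (0) − (1) + 2·(-2) = -5
So the dimensions are [L² T⁻⁵].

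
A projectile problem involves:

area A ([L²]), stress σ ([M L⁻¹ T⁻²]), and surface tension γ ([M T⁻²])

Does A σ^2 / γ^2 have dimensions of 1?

yes

Sum the exponent of each base dimension across the product:
  M: [A]_M + 2·[σ]_M − 2·[γ]_M = (0) + 2·(1) − 2·(1) = 0
  L: [A]_L + 2·[σ]_L − 2·[γ]_L = (2) + 2·(-1) − 2·(0) = 0
  T: [A]_T + 2·[σ]_T − 2·[γ]_T = (0) + 2·(-2) − 2·(-2) = 0
All base exponents vanish — dimensionless.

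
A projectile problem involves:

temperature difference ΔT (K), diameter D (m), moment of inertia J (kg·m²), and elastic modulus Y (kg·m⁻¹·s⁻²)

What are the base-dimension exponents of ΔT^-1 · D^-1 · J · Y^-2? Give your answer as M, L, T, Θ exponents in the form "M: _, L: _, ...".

Collect each base-dimension exponent across the product:
  M: −(0) − (0) + (1) − 2·(1) = -1
  L: −(0) − (1) + (2) − 2·(-1) = 3
  T: −(0) − (0) + (0) − 2·(-2) = 4
  Θ: −(1) − (0) + (0) − 2·(0) = -1
So the dimensions are [M⁻¹ L³ T⁴ Θ⁻¹].

M: -1, L: 3, T: 4, Θ: -1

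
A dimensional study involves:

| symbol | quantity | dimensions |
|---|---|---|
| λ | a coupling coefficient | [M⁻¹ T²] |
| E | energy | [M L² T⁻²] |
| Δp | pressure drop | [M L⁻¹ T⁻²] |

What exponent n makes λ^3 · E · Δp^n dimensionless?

Balance the M exponent: (1)·n from Δp, plus 3·(-1) + (1) = -2 from the rest, must sum to zero.
n − 2 = 0, so n = 2.

2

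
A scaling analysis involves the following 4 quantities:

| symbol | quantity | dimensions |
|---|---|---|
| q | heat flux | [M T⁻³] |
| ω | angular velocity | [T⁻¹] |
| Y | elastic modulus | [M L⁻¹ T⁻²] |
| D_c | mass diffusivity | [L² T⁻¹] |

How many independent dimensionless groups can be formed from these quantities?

1

There are 4 variables and 3 base dimensions (M, L, T).
The dimension matrix has rank 3.
Independent dimensionless groups: 4 − 3 = 1.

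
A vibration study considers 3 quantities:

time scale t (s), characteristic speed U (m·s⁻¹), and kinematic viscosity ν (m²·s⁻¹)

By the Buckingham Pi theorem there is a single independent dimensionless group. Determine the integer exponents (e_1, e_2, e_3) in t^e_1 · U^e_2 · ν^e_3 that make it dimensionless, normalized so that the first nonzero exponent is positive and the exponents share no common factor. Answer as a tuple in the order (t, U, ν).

L: e_1·(0) + e_2·(1) + e_3·(2) = 0
T: e_1·(1) + e_2·(-1) + e_3·(-1) = 0
Solving this homogeneous linear system for the smallest-integer solution (first nonzero entry positive) gives (1, 2, -1).

(1, 2, -1)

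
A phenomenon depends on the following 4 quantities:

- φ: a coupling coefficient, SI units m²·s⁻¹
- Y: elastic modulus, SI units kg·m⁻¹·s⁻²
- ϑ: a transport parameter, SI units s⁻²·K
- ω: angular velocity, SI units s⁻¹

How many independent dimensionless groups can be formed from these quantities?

There are 4 variables and 4 base dimensions (M, L, T, Θ).
The dimension matrix has rank 4.
Independent dimensionless groups: 4 − 4 = 0.

0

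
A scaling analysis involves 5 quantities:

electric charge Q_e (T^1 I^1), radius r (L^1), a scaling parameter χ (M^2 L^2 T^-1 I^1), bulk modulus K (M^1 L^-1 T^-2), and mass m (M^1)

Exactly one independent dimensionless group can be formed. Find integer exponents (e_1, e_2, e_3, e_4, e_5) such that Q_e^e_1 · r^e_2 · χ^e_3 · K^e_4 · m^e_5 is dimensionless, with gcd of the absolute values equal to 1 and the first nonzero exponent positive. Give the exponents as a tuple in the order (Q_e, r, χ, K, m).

M: e_1·(0) + e_2·(0) + e_3·(2) + e_4·(1) + e_5·(1) = 0
L: e_1·(0) + e_2·(1) + e_3·(2) + e_4·(-1) + e_5·(0) = 0
T: e_1·(1) + e_2·(0) + e_3·(-1) + e_4·(-2) + e_5·(0) = 0
I: e_1·(1) + e_2·(0) + e_3·(1) + e_4·(0) + e_5·(0) = 0
Solving this homogeneous linear system for the smallest-integer solution (first nonzero entry positive) gives (1, 3, -1, 1, 1).

(1, 3, -1, 1, 1)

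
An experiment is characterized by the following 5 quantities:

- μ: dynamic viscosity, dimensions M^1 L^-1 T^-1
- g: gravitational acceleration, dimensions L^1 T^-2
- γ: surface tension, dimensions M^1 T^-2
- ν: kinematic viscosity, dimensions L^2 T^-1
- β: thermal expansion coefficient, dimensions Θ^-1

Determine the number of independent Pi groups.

1

There are 5 variables and 4 base dimensions (M, L, T, Θ).
The dimension matrix has rank 4.
Independent dimensionless groups: 5 − 4 = 1.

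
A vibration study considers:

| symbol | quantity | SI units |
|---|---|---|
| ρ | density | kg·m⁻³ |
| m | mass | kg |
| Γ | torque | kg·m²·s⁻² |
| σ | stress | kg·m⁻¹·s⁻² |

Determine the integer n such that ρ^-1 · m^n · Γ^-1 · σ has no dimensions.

1

Balance the M exponent: (1)·n from m, plus −(1) − (1) + (1) = -1 from the rest, must sum to zero.
n − 1 = 0, so n = 1.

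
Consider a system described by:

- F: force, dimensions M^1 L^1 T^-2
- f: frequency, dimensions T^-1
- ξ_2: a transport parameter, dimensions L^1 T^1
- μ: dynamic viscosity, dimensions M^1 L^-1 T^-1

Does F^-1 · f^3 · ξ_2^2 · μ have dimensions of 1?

Sum the exponent of each base dimension across the product:
  M: −[F]_M + 3·[f]_M + 2·[ξ_2]_M + [μ]_M = −(1) + 3·(0) + 2·(0) + (1) = 0
  L: −[F]_L + 3·[f]_L + 2·[ξ_2]_L + [μ]_L = −(1) + 3·(0) + 2·(1) + (-1) = 0
  T: −[F]_T + 3·[f]_T + 2·[ξ_2]_T + [μ]_T = −(-2) + 3·(-1) + 2·(1) + (-1) = 0
All base exponents vanish — dimensionless.

yes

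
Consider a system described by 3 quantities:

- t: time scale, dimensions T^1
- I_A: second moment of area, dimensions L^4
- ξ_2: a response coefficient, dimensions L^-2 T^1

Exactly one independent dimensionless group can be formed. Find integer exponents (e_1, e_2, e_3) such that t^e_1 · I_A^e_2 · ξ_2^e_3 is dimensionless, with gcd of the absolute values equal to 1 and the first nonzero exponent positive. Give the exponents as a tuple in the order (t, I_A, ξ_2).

(2, -1, -2)

L: e_1·(0) + e_2·(4) + e_3·(-2) = 0
T: e_1·(1) + e_2·(0) + e_3·(1) = 0
Solving this homogeneous linear system for the smallest-integer solution (first nonzero entry positive) gives (2, -1, -2).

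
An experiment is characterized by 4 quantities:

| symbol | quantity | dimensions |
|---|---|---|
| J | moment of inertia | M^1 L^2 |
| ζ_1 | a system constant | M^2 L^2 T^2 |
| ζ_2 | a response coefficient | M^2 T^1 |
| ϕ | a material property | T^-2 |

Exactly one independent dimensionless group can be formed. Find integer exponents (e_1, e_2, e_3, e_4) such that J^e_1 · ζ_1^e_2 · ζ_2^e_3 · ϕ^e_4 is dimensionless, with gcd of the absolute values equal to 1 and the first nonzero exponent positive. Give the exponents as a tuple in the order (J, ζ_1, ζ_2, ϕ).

(4, -4, 2, -3)

M: e_1·(1) + e_2·(2) + e_3·(2) + e_4·(0) = 0
L: e_1·(2) + e_2·(2) + e_3·(0) + e_4·(0) = 0
T: e_1·(0) + e_2·(2) + e_3·(1) + e_4·(-2) = 0
Solving this homogeneous linear system for the smallest-integer solution (first nonzero entry positive) gives (4, -4, 2, -3).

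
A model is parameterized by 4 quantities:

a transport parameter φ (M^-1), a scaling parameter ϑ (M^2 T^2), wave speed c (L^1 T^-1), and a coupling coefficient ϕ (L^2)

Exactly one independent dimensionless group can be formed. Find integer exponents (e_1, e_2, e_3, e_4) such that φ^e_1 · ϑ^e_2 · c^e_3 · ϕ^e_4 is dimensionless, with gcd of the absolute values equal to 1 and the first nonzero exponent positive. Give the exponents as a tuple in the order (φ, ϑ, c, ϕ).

M: e_1·(-1) + e_2·(2) + e_3·(0) + e_4·(0) = 0
L: e_1·(0) + e_2·(0) + e_3·(1) + e_4·(2) = 0
T: e_1·(0) + e_2·(2) + e_3·(-1) + e_4·(0) = 0
Solving this homogeneous linear system for the smallest-integer solution (first nonzero entry positive) gives (2, 1, 2, -1).

(2, 1, 2, -1)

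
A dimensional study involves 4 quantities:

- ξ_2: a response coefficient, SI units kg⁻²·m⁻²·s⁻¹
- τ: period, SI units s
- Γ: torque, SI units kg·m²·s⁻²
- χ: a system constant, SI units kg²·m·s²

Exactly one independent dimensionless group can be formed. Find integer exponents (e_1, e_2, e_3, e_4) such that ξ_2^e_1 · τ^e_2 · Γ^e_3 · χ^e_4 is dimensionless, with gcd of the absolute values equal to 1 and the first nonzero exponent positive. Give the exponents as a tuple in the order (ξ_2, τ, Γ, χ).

M: e_1·(-2) + e_2·(0) + e_3·(1) + e_4·(2) = 0
L: e_1·(-2) + e_2·(0) + e_3·(2) + e_4·(1) = 0
T: e_1·(-1) + e_2·(1) + e_3·(-2) + e_4·(2) = 0
Solving this homogeneous linear system for the smallest-integer solution (first nonzero entry positive) gives (3, 3, 2, 2).

(3, 3, 2, 2)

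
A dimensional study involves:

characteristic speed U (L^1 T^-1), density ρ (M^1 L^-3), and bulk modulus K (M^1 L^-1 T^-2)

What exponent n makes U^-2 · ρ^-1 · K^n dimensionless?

1

Balance the M exponent: (1)·n from K, plus −2·(0) − (1) = -1 from the rest, must sum to zero.
n − 1 = 0, so n = 1.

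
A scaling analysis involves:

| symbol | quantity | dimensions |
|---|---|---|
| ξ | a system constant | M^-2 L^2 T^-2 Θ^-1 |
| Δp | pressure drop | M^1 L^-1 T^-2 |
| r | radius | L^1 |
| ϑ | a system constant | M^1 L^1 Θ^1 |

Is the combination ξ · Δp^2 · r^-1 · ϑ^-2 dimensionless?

Sum the exponent of each base dimension across the product:
  M: [ξ]_M + 2·[Δp]_M − [r]_M − 2·[ϑ]_M = (-2) + 2·(1) − (0) − 2·(1) = -2
  L: [ξ]_L + 2·[Δp]_L − [r]_L − 2·[ϑ]_L = (2) + 2·(-1) − (1) − 2·(1) = -3
  T: [ξ]_T + 2·[Δp]_T − [r]_T − 2·[ϑ]_T = (-2) + 2·(-2) − (0) − 2·(0) = -6
  Θ: [ξ]_Θ + 2·[Δp]_Θ − [r]_Θ − 2·[ϑ]_Θ = (-1) + 2·(0) − (0) − 2·(1) = -3
Net dimensions [M⁻² L⁻³ T⁻⁶ Θ⁻³] ≠ [1] — not dimensionless.

no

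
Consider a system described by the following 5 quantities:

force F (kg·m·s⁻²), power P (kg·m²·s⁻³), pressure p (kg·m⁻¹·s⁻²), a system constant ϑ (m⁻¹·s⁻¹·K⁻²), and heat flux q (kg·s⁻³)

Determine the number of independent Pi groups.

1

There are 5 variables and 4 base dimensions (M, L, T, Θ).
The dimension matrix has rank 4.
Independent dimensionless groups: 5 − 4 = 1.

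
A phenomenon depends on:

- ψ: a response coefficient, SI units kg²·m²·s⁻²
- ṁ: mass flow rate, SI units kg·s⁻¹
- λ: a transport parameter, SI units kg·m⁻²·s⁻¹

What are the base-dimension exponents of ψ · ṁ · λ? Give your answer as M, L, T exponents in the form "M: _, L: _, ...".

Collect each base-dimension exponent across the product:
  M: (2) + (1) + (1) = 4
  L: (2) + (0) + (-2) = 0
  T: (-2) + (-1) + (-1) = -4
So the dimensions are [M⁴ T⁻⁴].

M: 4, L: 0, T: -4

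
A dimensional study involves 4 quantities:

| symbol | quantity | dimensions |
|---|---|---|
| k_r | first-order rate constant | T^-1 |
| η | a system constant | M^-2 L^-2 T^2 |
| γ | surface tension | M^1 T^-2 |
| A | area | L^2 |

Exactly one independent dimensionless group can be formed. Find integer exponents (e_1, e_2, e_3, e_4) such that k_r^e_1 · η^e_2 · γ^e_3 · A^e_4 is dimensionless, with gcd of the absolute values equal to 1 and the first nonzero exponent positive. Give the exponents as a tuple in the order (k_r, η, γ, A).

(2, -1, -2, -1)

M: e_1·(0) + e_2·(-2) + e_3·(1) + e_4·(0) = 0
L: e_1·(0) + e_2·(-2) + e_3·(0) + e_4·(2) = 0
T: e_1·(-1) + e_2·(2) + e_3·(-2) + e_4·(0) = 0
Solving this homogeneous linear system for the smallest-integer solution (first nonzero entry positive) gives (2, -1, -2, -1).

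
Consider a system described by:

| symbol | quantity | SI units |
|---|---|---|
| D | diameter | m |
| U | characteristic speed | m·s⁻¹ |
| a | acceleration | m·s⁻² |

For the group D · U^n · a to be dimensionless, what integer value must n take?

Balance the L exponent: (1)·n from U, plus (1) + (1) = 2 from the rest, must sum to zero.
n + 2 = 0, so n = -2.

-2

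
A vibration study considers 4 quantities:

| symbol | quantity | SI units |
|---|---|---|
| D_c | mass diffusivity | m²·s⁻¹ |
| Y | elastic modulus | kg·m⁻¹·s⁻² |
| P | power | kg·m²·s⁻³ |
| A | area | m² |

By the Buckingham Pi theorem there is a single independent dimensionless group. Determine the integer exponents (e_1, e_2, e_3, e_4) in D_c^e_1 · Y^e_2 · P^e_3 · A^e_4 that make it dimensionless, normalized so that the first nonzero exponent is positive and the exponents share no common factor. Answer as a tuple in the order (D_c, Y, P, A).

(2, 2, -2, 1)

M: e_1·(0) + e_2·(1) + e_3·(1) + e_4·(0) = 0
L: e_1·(2) + e_2·(-1) + e_3·(2) + e_4·(2) = 0
T: e_1·(-1) + e_2·(-2) + e_3·(-3) + e_4·(0) = 0
Solving this homogeneous linear system for the smallest-integer solution (first nonzero entry positive) gives (2, 2, -2, 1).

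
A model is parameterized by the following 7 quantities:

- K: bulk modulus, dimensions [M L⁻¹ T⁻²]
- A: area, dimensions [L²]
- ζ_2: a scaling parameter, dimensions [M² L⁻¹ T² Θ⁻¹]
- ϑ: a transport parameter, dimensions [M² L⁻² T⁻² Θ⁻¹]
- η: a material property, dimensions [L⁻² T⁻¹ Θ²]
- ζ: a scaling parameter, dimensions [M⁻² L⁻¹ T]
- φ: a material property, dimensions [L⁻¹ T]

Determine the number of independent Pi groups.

3

There are 7 variables and 4 base dimensions (M, L, T, Θ).
The dimension matrix has rank 4.
Independent dimensionless groups: 7 − 4 = 3.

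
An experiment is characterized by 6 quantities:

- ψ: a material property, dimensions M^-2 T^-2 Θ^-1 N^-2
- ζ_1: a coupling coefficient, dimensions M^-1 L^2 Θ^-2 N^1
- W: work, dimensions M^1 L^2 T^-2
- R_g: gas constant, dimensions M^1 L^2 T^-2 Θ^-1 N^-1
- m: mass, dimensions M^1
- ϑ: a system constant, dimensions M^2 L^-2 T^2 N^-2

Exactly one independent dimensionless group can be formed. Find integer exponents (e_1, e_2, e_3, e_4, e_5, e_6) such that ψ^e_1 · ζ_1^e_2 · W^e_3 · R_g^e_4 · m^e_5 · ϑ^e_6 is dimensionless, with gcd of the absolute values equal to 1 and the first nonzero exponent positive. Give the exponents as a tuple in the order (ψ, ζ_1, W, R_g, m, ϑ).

M: e_1·(-2) + e_2·(-1) + e_3·(1) + e_4·(1) + e_5·(1) + e_6·(2) = 0
L: e_1·(0) + e_2·(2) + e_3·(2) + e_4·(2) + e_5·(0) + e_6·(-2) = 0
T: e_1·(-2) + e_2·(0) + e_3·(-2) + e_4·(-2) + e_5·(0) + e_6·(2) = 0
Θ: e_1·(-1) + e_2·(-2) + e_3·(0) + e_4·(-1) + e_5·(0) + e_6·(0) = 0
N: e_1·(-2) + e_2·(1) + e_3·(0) + e_4·(-1) + e_5·(0) + e_6·(-2) = 0
Solving this homogeneous linear system for the smallest-integer solution (first nonzero entry positive) gives (1, 1, 3, -3, 1, 1).

(1, 1, 3, -3, 1, 1)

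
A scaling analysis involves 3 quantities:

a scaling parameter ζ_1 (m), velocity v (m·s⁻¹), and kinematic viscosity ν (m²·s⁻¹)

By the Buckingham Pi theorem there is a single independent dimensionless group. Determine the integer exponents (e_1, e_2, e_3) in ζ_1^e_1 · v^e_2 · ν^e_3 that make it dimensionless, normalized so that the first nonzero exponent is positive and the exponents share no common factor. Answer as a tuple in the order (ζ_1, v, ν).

(1, 1, -1)

L: e_1·(1) + e_2·(1) + e_3·(2) = 0
T: e_1·(0) + e_2·(-1) + e_3·(-1) = 0
Solving this homogeneous linear system for the smallest-integer solution (first nonzero entry positive) gives (1, 1, -1).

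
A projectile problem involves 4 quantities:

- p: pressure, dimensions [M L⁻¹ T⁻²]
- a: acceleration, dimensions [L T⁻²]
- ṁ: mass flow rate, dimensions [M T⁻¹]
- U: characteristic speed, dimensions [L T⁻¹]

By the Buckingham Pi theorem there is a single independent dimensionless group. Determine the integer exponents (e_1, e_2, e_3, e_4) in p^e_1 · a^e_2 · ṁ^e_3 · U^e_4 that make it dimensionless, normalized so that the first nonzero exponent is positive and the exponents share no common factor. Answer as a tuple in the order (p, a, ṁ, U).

M: e_1·(1) + e_2·(0) + e_3·(1) + e_4·(0) = 0
L: e_1·(-1) + e_2·(1) + e_3·(0) + e_4·(1) = 0
T: e_1·(-2) + e_2·(-2) + e_3·(-1) + e_4·(-1) = 0
Solving this homogeneous linear system for the smallest-integer solution (first nonzero entry positive) gives (1, -2, -1, 3).

(1, -2, -1, 3)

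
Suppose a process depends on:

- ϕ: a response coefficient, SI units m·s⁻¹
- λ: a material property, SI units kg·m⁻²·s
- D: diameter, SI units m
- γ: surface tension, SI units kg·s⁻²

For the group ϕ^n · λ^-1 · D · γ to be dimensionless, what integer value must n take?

Balance the L exponent: (1)·n from ϕ, plus −(-2) + (1) + (0) = 3 from the rest, must sum to zero.
n + 3 = 0, so n = -3.

-3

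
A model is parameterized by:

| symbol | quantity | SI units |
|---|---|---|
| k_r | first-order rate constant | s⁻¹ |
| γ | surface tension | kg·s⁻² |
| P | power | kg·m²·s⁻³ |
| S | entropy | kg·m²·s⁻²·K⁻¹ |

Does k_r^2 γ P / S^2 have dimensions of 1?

no

Sum the exponent of each base dimension across the product:
  M: 2·[k_r]_M + [γ]_M + [P]_M − 2·[S]_M = 2·(0) + (1) + (1) − 2·(1) = 0
  L: 2·[k_r]_L + [γ]_L + [P]_L − 2·[S]_L = 2·(0) + (0) + (2) − 2·(2) = -2
  T: 2·[k_r]_T + [γ]_T + [P]_T − 2·[S]_T = 2·(-1) + (-2) + (-3) − 2·(-2) = -3
  Θ: 2·[k_r]_Θ + [γ]_Θ + [P]_Θ − 2·[S]_Θ = 2·(0) + (0) + (0) − 2·(-1) = 2
Net dimensions [L⁻² T⁻³ Θ²] ≠ [1] — not dimensionless.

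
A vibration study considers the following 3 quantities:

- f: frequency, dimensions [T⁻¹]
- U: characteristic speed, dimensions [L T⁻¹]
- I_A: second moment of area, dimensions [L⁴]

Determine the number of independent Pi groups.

There are 3 variables and 2 base dimensions (L, T).
The dimension matrix has rank 2.
Independent dimensionless groups: 3 − 2 = 1.

1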